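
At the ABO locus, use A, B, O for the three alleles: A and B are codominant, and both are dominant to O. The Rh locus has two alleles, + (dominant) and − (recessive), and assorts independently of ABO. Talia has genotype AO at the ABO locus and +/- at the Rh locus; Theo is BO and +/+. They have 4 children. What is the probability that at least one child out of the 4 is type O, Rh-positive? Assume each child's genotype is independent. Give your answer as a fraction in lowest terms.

ABO cross AO × BO → 1/4 O, 1/4 A, 1/4 B, 1/4 AB.
Rh cross +/- × +/+ → 1 Rh+; so P(type O, Rh-positive) = 1/4 × 1 = 1/4 per child.
P(none) = (3/4)^4 = 81/256; P(at least one) = 1 − 81/256 = 175/256.

175/256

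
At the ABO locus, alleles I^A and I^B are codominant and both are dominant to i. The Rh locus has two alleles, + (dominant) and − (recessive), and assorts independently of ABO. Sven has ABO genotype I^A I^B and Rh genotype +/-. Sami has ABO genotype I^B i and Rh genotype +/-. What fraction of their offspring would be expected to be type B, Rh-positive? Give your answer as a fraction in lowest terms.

3/8

ABO cross I^A I^B × I^B i → offspring phenotypes: 1/4 A, 1/2 B, 1/4 AB.
Rh cross +/- × +/- → 3/4 Rh+, 1/4 Rh-.
Independent loci: P(type B, Rh-positive) = 1/2 × 3/4 = 3/8.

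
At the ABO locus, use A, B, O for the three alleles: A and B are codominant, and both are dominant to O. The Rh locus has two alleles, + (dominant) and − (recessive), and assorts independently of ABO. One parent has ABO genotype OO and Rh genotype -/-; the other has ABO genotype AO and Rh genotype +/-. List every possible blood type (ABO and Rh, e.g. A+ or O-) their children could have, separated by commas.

O+, O-, A+, A-

Gametes from OO × AO give offspring ABO genotypes AO, OO, i.e. phenotypes O, A.
Rh cross -/- × +/- → phenotypes Rh+, Rh-.
Combining independently: O+, O-, A+, A-.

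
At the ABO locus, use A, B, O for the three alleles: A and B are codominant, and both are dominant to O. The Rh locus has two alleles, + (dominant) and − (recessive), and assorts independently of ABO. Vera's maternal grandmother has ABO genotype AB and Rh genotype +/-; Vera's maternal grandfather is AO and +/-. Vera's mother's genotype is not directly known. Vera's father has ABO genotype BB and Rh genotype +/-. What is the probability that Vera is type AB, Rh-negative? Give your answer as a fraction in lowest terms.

Vera's mother's ABO genotype from AB × AO: 1/4 AA, 1/4 AB, 1/4 AO, 1/4 BO.
Crossing each possibility with the father BB and summing P(type AB): 1/4·1 + 1/4·1/2 + 1/4·1/2 + 1/4·0 = 1/2.
Similarly for Rh via the mother's Rh distribution: P(Rh-) = 1/4.
Independent loci: 1/2 × 1/4 = 1/8.

1/8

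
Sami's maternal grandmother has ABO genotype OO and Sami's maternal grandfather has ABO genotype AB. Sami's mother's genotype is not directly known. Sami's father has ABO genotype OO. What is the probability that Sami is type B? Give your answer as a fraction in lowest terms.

Sami's mother's ABO genotype from OO × AB: 1/2 AO, 1/2 BO.
Crossing each possibility with the father OO and summing P(type B): 1/2·0 + 1/2·1/2 = 1/4.

1/4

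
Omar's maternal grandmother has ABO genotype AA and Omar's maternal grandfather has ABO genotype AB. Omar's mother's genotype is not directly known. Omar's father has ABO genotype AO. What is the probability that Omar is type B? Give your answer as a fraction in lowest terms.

Omar's mother's ABO genotype from AA × AB: 1/2 AA, 1/2 AB.
Crossing each possibility with the father AO and summing P(type B): 1/2·0 + 1/2·1/4 = 1/8.

1/8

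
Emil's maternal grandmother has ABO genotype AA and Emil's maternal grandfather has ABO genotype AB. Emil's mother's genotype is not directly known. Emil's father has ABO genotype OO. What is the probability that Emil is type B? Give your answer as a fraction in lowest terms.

1/4

Emil's mother's ABO genotype from AA × AB: 1/2 AA, 1/2 AB.
Crossing each possibility with the father OO and summing P(type B): 1/2·0 + 1/2·1/2 = 1/4.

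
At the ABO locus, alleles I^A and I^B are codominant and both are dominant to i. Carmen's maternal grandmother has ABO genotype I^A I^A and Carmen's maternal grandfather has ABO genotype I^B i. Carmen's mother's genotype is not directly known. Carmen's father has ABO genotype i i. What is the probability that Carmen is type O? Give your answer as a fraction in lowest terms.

1/4

Carmen's mother's ABO genotype from I^A I^A × I^B i: 1/2 I^A I^B, 1/2 I^A i.
Crossing each possibility with the father i i and summing P(type O): 1/2·0 + 1/2·1/2 = 1/4.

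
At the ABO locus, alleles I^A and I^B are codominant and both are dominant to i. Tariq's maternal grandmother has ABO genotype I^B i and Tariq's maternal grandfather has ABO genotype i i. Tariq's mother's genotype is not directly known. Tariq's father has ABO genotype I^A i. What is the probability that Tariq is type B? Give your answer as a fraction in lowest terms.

Tariq's mother's ABO genotype from I^B i × i i: 1/2 I^B i, 1/2 i i.
Crossing each possibility with the father I^A i and summing P(type B): 1/2·1/4 + 1/2·0 = 1/8.

1/8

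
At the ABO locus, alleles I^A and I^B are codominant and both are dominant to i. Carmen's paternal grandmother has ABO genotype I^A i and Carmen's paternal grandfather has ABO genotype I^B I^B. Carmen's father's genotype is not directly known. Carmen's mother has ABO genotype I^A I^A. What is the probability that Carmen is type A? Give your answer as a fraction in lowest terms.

1/2

Carmen's father's ABO genotype from I^A i × I^B I^B: 1/2 I^A I^B, 1/2 I^B i.
Crossing each possibility with the mother I^A I^A and summing P(type A): 1/2·1/2 + 1/2·1/2 = 1/2.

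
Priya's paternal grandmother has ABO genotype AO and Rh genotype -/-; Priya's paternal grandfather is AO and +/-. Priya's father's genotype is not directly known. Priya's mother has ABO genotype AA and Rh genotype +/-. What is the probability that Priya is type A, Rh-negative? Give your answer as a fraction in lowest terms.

3/8

Priya's father's ABO genotype from AO × AO: 1/4 AA, 1/2 AO, 1/4 OO.
Crossing each possibility with the mother AA and summing P(type A): 1/4·1 + 1/2·1 + 1/4·1 = 1.
Similarly for Rh via the father's Rh distribution: P(Rh-) = 3/8.
Independent loci: 1 × 3/8 = 3/8.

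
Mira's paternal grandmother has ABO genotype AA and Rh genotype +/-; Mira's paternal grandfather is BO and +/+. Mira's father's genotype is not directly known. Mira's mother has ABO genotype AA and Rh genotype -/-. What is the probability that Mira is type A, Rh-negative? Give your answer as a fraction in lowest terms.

Mira's father's ABO genotype from AA × BO: 1/2 AB, 1/2 AO.
Crossing each possibility with the mother AA and summing P(type A): 1/2·1/2 + 1/2·1 = 3/4.
Similarly for Rh via the father's Rh distribution: P(Rh-) = 1/4.
Independent loci: 3/4 × 1/4 = 3/16.

3/16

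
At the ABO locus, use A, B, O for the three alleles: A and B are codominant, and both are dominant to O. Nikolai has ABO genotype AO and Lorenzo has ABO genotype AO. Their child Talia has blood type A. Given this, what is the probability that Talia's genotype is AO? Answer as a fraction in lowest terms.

2/3

Cross AO × AO → 1/4 AA, 1/2 AO, 1/4 OO.
Type-A genotypes among offspring: AA (1/4), AO (1/2); total 3/4.
P(AO | type A) = (1/2) / (3/4) = 2/3.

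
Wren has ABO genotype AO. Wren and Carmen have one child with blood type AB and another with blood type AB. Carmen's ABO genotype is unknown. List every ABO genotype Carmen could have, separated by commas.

AB, BB, BO

For each candidate genotype of Carmen, check whether crossing it with AO can produce every observed child phenotype.
  AA → possible child types {A} ✗
  AB → possible child types {A, B, AB} ✓
  AO → possible child types {O, A} ✗
  BB → possible child types {B, AB} ✓
  BO → possible child types {O, A, B, AB} ✓
  OO → possible child types {O, A} ✗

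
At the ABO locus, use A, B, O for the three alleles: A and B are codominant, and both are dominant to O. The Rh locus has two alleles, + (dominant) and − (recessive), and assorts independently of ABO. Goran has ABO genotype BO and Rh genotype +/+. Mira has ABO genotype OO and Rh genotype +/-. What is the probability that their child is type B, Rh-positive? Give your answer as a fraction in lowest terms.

1/2

ABO cross BO × OO → offspring phenotypes: 1/2 O, 1/2 B.
Rh cross +/+ × +/- → 1 Rh+.
Independent loci: P(type B, Rh-positive) = 1/2 × 1 = 1/2.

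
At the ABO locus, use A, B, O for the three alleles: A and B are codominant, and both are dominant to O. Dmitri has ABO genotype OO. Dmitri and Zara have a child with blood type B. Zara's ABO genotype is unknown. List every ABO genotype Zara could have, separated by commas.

For each candidate genotype of Zara, check whether crossing it with OO can produce every observed child phenotype.
  AA → possible child types {A} ✗
  AB → possible child types {A, B} ✓
  AO → possible child types {O, A} ✗
  BB → possible child types {B} ✓
  BO → possible child types {O, B} ✓
  OO → possible child types {O} ✗

AB, BB, BO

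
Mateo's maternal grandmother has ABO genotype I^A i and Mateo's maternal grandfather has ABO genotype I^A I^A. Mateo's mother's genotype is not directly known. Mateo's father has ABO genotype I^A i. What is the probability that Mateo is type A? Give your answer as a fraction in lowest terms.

Mateo's mother's ABO genotype from I^A i × I^A I^A: 1/2 I^A I^A, 1/2 I^A i.
Crossing each possibility with the father I^A i and summing P(type A): 1/2·1 + 1/2·3/4 = 7/8.

7/8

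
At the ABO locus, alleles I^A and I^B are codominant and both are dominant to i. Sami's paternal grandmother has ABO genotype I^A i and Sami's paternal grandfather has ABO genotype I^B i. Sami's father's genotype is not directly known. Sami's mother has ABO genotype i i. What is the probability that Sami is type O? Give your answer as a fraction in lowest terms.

1/2

Sami's father's ABO genotype from I^A i × I^B i: 1/4 I^A I^B, 1/4 I^A i, 1/4 I^B i, 1/4 i i.
Crossing each possibility with the mother i i and summing P(type O): 1/4·0 + 1/4·1/2 + 1/4·1/2 + 1/4·1 = 1/2.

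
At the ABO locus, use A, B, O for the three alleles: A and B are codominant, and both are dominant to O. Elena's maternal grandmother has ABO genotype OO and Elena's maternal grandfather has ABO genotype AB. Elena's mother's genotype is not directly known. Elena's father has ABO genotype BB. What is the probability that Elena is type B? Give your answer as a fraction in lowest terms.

3/4

Elena's mother's ABO genotype from OO × AB: 1/2 AO, 1/2 BO.
Crossing each possibility with the father BB and summing P(type B): 1/2·1/2 + 1/2·1 = 3/4.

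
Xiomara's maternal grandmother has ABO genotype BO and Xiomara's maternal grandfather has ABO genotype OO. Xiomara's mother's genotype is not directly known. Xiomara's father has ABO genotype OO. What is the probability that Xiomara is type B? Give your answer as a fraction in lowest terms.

1/4

Xiomara's mother's ABO genotype from BO × OO: 1/2 BO, 1/2 OO.
Crossing each possibility with the father OO and summing P(type B): 1/2·1/2 + 1/2·0 = 1/4.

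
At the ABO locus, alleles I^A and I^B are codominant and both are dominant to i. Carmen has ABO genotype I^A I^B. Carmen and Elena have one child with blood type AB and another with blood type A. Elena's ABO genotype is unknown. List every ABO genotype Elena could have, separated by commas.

For each candidate genotype of Elena, check whether crossing it with I^A I^B can produce every observed child phenotype.
  I^A I^A → possible child types {A, AB} ✓
  I^A I^B → possible child types {A, B, AB} ✓
  I^A i → possible child types {A, B, AB} ✓
  I^B I^B → possible child types {B, AB} ✗
  I^B i → possible child types {A, B, AB} ✓
  i i → possible child types {A, B} ✗

I^A I^A, I^A I^B, I^A i, I^B i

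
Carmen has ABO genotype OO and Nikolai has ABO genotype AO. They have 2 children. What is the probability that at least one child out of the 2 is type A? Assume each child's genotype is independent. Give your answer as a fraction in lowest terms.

ABO cross OO × AO → 1/2 O, 1/2 A.
So P(type A) = 1/2 per child.
P(none) = (1/2)^2 = 1/4; P(at least one) = 1 − 1/4 = 3/4.

3/4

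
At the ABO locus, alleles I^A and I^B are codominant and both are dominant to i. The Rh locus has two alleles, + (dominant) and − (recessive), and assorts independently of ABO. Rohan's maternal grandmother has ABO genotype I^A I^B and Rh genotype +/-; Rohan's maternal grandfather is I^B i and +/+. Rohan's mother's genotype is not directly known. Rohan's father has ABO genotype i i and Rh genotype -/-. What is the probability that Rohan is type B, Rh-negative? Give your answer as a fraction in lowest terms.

1/8

Rohan's mother's ABO genotype from I^A I^B × I^B i: 1/4 I^A I^B, 1/4 I^A i, 1/4 I^B I^B, 1/4 I^B i.
Crossing each possibility with the father i i and summing P(type B): 1/4·1/2 + 1/4·0 + 1/4·1 + 1/4·1/2 = 1/2.
Similarly for Rh via the mother's Rh distribution: P(Rh-) = 1/4.
Independent loci: 1/2 × 1/4 = 1/8.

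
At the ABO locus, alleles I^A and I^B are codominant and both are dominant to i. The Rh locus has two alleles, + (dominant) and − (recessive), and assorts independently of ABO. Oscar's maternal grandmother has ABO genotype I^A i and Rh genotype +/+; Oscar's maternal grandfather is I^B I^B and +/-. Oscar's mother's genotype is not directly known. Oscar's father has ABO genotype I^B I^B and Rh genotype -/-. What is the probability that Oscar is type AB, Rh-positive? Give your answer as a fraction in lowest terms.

3/16

Oscar's mother's ABO genotype from I^A i × I^B I^B: 1/2 I^A I^B, 1/2 I^B i.
Crossing each possibility with the father I^B I^B and summing P(type AB): 1/2·1/2 + 1/2·0 = 1/4.
Similarly for Rh via the mother's Rh distribution: P(Rh+) = 3/4.
Independent loci: 1/4 × 3/4 = 3/16.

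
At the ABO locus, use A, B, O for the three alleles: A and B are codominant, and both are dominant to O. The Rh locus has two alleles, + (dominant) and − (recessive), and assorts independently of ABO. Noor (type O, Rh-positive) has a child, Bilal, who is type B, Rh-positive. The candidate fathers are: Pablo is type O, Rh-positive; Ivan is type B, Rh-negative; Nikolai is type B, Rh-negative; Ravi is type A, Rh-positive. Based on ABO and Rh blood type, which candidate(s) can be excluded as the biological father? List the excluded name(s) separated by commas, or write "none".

Pablo, Ravi

A candidate is excluded only if no genotype consistent with his phenotype could produce a type B, Rh-positive child with a type O, Rh-positive mother.
Pablo (type O, Rh+): no genotype consistent with that phenotype can produce a type-B Rh+ child with a type-O mother.
Ravi (type A, Rh+): no genotype consistent with that phenotype can produce a type-B Rh+ child with a type-O mother.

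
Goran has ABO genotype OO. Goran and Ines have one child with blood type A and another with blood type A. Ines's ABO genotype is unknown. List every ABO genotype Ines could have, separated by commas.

AA, AB, AO

For each candidate genotype of Ines, check whether crossing it with OO can produce every observed child phenotype.
  AA → possible child types {A} ✓
  AB → possible child types {A, B} ✓
  AO → possible child types {O, A} ✓
  BB → possible child types {B} ✗
  BO → possible child types {O, B} ✗
  OO → possible child types {O} ✗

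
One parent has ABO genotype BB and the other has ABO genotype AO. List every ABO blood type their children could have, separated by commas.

B, AB

Gametes from BB × AO give offspring ABO genotypes AB, BO, i.e. phenotypes B, AB.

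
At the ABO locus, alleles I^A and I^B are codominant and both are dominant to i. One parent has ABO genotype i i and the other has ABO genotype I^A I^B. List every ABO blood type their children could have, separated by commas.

Gametes from i i × I^A I^B give offspring ABO genotypes I^A i, I^B i, i.e. phenotypes A, B.

A, B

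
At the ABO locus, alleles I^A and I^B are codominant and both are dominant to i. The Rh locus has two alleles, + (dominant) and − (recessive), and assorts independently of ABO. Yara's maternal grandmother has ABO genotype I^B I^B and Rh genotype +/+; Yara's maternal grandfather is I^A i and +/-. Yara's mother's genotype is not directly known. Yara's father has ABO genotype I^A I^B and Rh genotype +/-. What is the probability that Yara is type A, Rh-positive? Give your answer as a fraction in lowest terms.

Yara's mother's ABO genotype from I^B I^B × I^A i: 1/2 I^A I^B, 1/2 I^B i.
Crossing each possibility with the father I^A I^B and summing P(type A): 1/2·1/4 + 1/2·1/4 = 1/4.
Similarly for Rh via the mother's Rh distribution: P(Rh+) = 7/8.
Independent loci: 1/4 × 7/8 = 7/32.

7/32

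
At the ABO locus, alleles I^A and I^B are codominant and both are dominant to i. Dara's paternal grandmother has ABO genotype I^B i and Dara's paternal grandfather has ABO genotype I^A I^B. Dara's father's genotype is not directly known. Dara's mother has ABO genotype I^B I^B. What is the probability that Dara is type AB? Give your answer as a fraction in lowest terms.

Dara's father's ABO genotype from I^B i × I^A I^B: 1/4 I^A I^B, 1/4 I^A i, 1/4 I^B I^B, 1/4 I^B i.
Crossing each possibility with the mother I^B I^B and summing P(type AB): 1/4·1/2 + 1/4·1/2 + 1/4·0 + 1/4·0 = 1/4.

1/4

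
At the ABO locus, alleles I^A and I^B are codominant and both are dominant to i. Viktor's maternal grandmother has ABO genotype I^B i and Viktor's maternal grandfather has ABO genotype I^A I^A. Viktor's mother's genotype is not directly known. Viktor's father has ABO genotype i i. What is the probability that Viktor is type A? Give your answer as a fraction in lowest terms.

1/2

Viktor's mother's ABO genotype from I^B i × I^A I^A: 1/2 I^A I^B, 1/2 I^A i.
Crossing each possibility with the father i i and summing P(type A): 1/2·1/2 + 1/2·1/2 = 1/2.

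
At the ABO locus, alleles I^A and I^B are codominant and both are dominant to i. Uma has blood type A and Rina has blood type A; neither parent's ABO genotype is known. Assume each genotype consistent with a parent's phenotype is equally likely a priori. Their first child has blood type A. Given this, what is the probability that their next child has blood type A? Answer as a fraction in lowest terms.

Possible genotypes: Uma ∈ {I^A I^A, I^A i}; Rina ∈ {I^A I^A, I^A i}.
Weight each parental genotype pair by prior × P(type-A child):
  I^A I^A × I^A I^A: posterior weight 4/15; P(next child type A) = 1.
  I^A I^A × I^A i: posterior weight 4/15; P(next child type A) = 1.
  I^A i × I^A I^A: posterior weight 4/15; P(next child type A) = 1.
  I^A i × I^A i: posterior weight 1/5; P(next child type A) = 3/4.
Weighted sum = 19/20.

19/20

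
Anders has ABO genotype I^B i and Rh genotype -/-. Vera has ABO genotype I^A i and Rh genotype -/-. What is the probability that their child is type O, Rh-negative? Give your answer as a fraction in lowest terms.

1/4

ABO cross I^B i × I^A i → offspring phenotypes: 1/4 O, 1/4 A, 1/4 B, 1/4 AB.
Rh cross -/- × -/- → 1 Rh-.
Independent loci: P(type O, Rh-negative) = 1/4 × 1 = 1/4.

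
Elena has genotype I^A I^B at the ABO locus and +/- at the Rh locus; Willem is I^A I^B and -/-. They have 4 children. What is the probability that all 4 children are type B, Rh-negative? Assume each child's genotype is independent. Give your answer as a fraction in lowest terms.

1/4096

ABO cross I^A I^B × I^A I^B → 1/4 A, 1/4 B, 1/2 AB.
Rh cross +/- × -/- → 1/2 Rh+, 1/2 Rh-; so P(type B, Rh-negative) = 1/4 × 1/2 = 1/8 per child.
All 4 independent: (1/8)^4 = 1/4096.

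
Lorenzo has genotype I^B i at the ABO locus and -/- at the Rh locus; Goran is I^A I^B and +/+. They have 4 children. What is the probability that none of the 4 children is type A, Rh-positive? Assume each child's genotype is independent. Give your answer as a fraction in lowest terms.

ABO cross I^B i × I^A I^B → 1/4 A, 1/2 B, 1/4 AB.
Rh cross -/- × +/+ → 1 Rh+; so P(type A, Rh-positive) = 1/4 × 1 = 1/4 per child.
P(not type A, Rh-positive) = 3/4 for one child; (3/4)^4 = 81/256.

81/256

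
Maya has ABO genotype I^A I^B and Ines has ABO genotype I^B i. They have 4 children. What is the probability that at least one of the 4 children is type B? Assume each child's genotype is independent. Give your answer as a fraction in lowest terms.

ABO cross I^A I^B × I^B i → 1/4 A, 1/2 B, 1/4 AB.
So P(type B) = 1/2 per child.
P(none) = (1/2)^4 = 1/16; P(at least one) = 1 − 1/16 = 15/16.

15/16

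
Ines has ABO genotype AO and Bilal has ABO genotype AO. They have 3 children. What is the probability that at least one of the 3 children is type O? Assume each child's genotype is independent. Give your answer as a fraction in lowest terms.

ABO cross AO × AO → 1/4 O, 3/4 A.
So P(type O) = 1/4 per child.
P(none) = (3/4)^3 = 27/64; P(at least one) = 1 − 27/64 = 37/64.

37/64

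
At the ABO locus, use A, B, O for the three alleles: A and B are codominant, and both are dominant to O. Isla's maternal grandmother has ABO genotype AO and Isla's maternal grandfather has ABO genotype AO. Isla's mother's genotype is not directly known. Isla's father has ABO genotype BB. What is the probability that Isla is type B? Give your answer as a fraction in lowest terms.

1/2

Isla's mother's ABO genotype from AO × AO: 1/4 AA, 1/2 AO, 1/4 OO.
Crossing each possibility with the father BB and summing P(type B): 1/4·0 + 1/2·1/2 + 1/4·1 = 1/2.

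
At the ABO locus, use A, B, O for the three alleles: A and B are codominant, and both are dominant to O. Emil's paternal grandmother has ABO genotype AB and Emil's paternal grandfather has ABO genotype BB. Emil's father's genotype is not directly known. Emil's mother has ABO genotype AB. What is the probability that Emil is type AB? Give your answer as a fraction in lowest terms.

Emil's father's ABO genotype from AB × BB: 1/2 AB, 1/2 BB.
Crossing each possibility with the mother AB and summing P(type AB): 1/2·1/2 + 1/2·1/2 = 1/2.

1/2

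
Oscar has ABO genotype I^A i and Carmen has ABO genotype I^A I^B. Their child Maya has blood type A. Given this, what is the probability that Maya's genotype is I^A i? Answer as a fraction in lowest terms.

Cross I^A i × I^A I^B → 1/4 I^A I^A, 1/4 I^A I^B, 1/4 I^A i, 1/4 I^B i.
Type-A genotypes among offspring: I^A I^A (1/4), I^A i (1/4); total 1/2.
P(I^A i | type A) = (1/4) / (1/2) = 1/2.

1/2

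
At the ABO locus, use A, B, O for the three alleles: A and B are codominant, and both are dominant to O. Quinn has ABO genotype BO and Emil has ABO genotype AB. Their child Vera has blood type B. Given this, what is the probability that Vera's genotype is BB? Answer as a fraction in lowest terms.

1/2

Cross BO × AB → 1/4 AB, 1/4 AO, 1/4 BB, 1/4 BO.
Type-B genotypes among offspring: BB (1/4), BO (1/4); total 1/2.
P(BB | type B) = (1/4) / (1/2) = 1/2.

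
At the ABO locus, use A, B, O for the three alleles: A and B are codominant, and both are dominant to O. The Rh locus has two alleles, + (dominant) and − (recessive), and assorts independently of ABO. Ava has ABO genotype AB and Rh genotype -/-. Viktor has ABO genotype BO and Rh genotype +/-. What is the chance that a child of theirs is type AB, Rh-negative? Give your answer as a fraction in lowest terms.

ABO cross AB × BO → offspring phenotypes: 1/4 A, 1/2 B, 1/4 AB.
Rh cross -/- × +/- → 1/2 Rh+, 1/2 Rh-.
Independent loci: P(type AB, Rh-negative) = 1/4 × 1/2 = 1/8.

1/8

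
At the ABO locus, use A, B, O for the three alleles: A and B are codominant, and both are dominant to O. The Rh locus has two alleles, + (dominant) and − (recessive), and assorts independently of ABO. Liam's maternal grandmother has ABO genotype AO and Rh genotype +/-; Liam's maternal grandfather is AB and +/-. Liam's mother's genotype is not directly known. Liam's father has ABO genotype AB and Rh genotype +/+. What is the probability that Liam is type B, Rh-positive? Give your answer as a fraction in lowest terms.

1/4

Liam's mother's ABO genotype from AO × AB: 1/4 AA, 1/4 AB, 1/4 AO, 1/4 BO.
Crossing each possibility with the father AB and summing P(type B): 1/4·0 + 1/4·1/4 + 1/4·1/4 + 1/4·1/2 = 1/4.
Similarly for Rh via the mother's Rh distribution: P(Rh+) = 1.
Independent loci: 1/4 × 1 = 1/4.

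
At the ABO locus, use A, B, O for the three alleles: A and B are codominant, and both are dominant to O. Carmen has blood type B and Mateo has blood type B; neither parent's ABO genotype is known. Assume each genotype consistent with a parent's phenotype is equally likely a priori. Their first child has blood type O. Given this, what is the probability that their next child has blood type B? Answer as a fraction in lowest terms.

3/4

Possible genotypes: Carmen ∈ {BB, BO}; Mateo ∈ {BB, BO}.
Weight each parental genotype pair by prior × P(type-O child):
  BO × BO: posterior weight 1; P(next child type B) = 3/4.
Weighted sum = 3/4.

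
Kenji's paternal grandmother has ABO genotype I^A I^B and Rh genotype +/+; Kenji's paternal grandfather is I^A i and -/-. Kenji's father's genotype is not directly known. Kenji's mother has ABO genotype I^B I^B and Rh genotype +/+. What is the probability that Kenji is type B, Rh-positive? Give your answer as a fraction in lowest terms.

Kenji's father's ABO genotype from I^A I^B × I^A i: 1/4 I^A I^A, 1/4 I^A I^B, 1/4 I^A i, 1/4 I^B i.
Crossing each possibility with the mother I^B I^B and summing P(type B): 1/4·0 + 1/4·1/2 + 1/4·1/2 + 1/4·1 = 1/2.
Similarly for Rh via the father's Rh distribution: P(Rh+) = 1.
Independent loci: 1/2 × 1 = 1/2.

1/2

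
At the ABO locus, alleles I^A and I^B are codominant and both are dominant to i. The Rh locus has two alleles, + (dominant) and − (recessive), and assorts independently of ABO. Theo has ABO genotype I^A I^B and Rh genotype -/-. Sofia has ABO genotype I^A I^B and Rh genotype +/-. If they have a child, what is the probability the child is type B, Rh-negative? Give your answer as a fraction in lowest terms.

1/8

ABO cross I^A I^B × I^A I^B → offspring phenotypes: 1/4 A, 1/4 B, 1/2 AB.
Rh cross -/- × +/- → 1/2 Rh+, 1/2 Rh-.
Independent loci: P(type B, Rh-negative) = 1/4 × 1/2 = 1/8.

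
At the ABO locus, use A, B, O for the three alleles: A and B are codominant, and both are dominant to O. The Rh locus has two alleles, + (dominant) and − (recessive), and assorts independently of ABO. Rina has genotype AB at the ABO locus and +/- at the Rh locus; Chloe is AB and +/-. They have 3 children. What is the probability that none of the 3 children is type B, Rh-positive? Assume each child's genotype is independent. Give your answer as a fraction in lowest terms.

ABO cross AB × AB → 1/4 A, 1/4 B, 1/2 AB.
Rh cross +/- × +/- → 3/4 Rh+, 1/4 Rh-; so P(type B, Rh-positive) = 1/4 × 3/4 = 3/16 per child.
P(not type B, Rh-positive) = 13/16 for one child; (13/16)^3 = 2197/4096.

2197/4096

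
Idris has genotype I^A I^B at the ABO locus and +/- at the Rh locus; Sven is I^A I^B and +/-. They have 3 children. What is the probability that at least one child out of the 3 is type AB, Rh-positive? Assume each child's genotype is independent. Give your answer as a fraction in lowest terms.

ABO cross I^A I^B × I^A I^B → 1/4 A, 1/4 B, 1/2 AB.
Rh cross +/- × +/- → 3/4 Rh+, 1/4 Rh-; so P(type AB, Rh-positive) = 1/2 × 3/4 = 3/8 per child.
P(none) = (5/8)^3 = 125/512; P(at least one) = 1 − 125/512 = 387/512.

387/512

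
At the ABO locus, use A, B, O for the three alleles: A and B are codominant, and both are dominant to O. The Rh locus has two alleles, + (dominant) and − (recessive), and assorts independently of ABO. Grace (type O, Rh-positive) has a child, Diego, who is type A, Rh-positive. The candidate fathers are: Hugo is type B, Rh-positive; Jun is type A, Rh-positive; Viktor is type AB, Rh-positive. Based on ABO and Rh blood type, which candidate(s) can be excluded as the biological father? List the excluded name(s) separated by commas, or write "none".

A candidate is excluded only if no genotype consistent with his phenotype could produce a type A, Rh-positive child with a type O, Rh-positive mother.
Hugo (type B, Rh+): no genotype consistent with that phenotype can produce a type-A Rh+ child with a type-O mother.

Hugo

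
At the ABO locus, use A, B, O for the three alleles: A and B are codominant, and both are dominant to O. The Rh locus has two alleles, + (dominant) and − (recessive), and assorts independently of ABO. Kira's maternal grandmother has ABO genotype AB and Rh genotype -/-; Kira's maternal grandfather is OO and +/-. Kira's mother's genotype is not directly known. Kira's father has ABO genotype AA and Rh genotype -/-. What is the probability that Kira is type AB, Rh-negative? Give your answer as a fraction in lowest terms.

3/16

Kira's mother's ABO genotype from AB × OO: 1/2 AO, 1/2 BO.
Crossing each possibility with the father AA and summing P(type AB): 1/2·0 + 1/2·1/2 = 1/4.
Similarly for Rh via the mother's Rh distribution: P(Rh-) = 3/4.
Independent loci: 1/4 × 3/4 = 3/16.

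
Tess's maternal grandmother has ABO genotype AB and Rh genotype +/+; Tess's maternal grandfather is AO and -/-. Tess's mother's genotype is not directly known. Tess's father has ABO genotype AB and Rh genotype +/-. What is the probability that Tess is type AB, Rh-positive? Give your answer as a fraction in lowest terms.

Tess's mother's ABO genotype from AB × AO: 1/4 AA, 1/4 AB, 1/4 AO, 1/4 BO.
Crossing each possibility with the father AB and summing P(type AB): 1/4·1/2 + 1/4·1/2 + 1/4·1/4 + 1/4·1/4 = 3/8.
Similarly for Rh via the mother's Rh distribution: P(Rh+) = 3/4.
Independent loci: 3/8 × 3/4 = 9/32.

9/32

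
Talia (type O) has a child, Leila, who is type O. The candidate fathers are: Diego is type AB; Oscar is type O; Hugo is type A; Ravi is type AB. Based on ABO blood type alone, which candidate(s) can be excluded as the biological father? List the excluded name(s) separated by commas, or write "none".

A candidate is excluded only if no genotype consistent with his phenotype could produce a type O child with a type O mother.
Diego (type AB): no genotype consistent with that phenotype can produce a type-O child with a type-O mother.
Ravi (type AB): no genotype consistent with that phenotype can produce a type-O child with a type-O mother.

Diego, Ravi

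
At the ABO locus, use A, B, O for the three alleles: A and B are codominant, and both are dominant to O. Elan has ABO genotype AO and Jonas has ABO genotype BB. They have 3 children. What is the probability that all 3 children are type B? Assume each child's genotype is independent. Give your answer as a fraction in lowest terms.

1/8

ABO cross AO × BB → 1/2 B, 1/2 AB.
So P(type B) = 1/2 per child.
All 3 independent: (1/2)^3 = 1/8.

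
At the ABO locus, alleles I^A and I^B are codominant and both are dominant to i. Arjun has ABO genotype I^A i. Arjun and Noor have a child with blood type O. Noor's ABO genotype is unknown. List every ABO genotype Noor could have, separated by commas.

I^A i, I^B i, i i

For each candidate genotype of Noor, check whether crossing it with I^A i can produce every observed child phenotype.
  I^A I^A → possible child types {A} ✗
  I^A I^B → possible child types {A, B, AB} ✗
  I^A i → possible child types {O, A} ✓
  I^B I^B → possible child types {B, AB} ✗
  I^B i → possible child types {O, A, B, AB} ✓
  i i → possible child types {O, A} ✓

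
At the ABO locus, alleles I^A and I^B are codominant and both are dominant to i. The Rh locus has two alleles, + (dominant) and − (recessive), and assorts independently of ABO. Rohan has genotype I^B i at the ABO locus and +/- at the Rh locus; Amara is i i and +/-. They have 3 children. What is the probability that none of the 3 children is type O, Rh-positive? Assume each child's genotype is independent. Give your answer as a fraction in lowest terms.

125/512

ABO cross I^B i × i i → 1/2 O, 1/2 B.
Rh cross +/- × +/- → 3/4 Rh+, 1/4 Rh-; so P(type O, Rh-positive) = 1/2 × 3/4 = 3/8 per child.
P(not type O, Rh-positive) = 5/8 for one child; (5/8)^3 = 125/512.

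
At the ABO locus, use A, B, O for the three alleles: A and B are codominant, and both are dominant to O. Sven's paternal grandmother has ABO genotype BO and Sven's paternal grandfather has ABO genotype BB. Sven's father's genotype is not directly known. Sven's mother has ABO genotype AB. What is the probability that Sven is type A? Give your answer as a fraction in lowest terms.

1/8

Sven's father's ABO genotype from BO × BB: 1/2 BB, 1/2 BO.
Crossing each possibility with the mother AB and summing P(type A): 1/2·0 + 1/2·1/4 = 1/8.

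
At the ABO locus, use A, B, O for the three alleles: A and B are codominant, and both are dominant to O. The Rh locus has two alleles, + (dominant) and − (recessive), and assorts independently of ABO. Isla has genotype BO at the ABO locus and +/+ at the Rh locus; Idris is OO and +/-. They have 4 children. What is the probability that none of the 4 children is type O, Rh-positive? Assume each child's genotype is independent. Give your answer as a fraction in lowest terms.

1/16

ABO cross BO × OO → 1/2 O, 1/2 B.
Rh cross +/+ × +/- → 1 Rh+; so P(type O, Rh-positive) = 1/2 × 1 = 1/2 per child.
P(not type O, Rh-positive) = 1/2 for one child; (1/2)^4 = 1/16.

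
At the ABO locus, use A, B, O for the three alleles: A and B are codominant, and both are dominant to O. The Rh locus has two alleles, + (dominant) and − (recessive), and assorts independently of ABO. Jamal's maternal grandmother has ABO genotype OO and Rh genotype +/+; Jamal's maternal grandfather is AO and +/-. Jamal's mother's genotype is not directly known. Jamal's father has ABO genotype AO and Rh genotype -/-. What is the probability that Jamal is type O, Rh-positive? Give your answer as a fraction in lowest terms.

9/32

Jamal's mother's ABO genotype from OO × AO: 1/2 AO, 1/2 OO.
Crossing each possibility with the father AO and summing P(type O): 1/2·1/4 + 1/2·1/2 = 3/8.
Similarly for Rh via the mother's Rh distribution: P(Rh+) = 3/4.
Independent loci: 3/8 × 3/4 = 9/32.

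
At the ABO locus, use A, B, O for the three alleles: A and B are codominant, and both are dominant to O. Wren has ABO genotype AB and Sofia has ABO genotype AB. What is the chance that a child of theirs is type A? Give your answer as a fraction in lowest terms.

1/4

ABO cross AB × AB → offspring phenotypes: 1/4 A, 1/4 B, 1/2 AB.
So P(type A) = 1/4.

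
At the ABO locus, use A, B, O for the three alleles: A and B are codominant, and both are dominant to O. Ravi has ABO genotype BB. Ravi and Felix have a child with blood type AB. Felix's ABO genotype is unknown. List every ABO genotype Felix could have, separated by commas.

For each candidate genotype of Felix, check whether crossing it with BB can produce every observed child phenotype.
  AA → possible child types {AB} ✓
  AB → possible child types {B, AB} ✓
  AO → possible child types {B, AB} ✓
  BB → possible child types {B} ✗
  BO → possible child types {B} ✗
  OO → possible child types {B} ✗

AA, AB, AO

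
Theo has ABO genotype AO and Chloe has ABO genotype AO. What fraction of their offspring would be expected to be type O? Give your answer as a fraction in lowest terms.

ABO cross AO × AO → offspring phenotypes: 1/4 O, 3/4 A.
So P(type O) = 1/4.

1/4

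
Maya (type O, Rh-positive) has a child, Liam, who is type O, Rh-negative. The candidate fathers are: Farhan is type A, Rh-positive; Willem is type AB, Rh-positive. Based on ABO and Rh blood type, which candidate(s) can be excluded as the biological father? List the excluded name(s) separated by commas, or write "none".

Willem

A candidate is excluded only if no genotype consistent with his phenotype could produce a type O, Rh-negative child with a type O, Rh-positive mother.
Willem (type AB, Rh+): no genotype consistent with that phenotype can produce a type-O Rh- child with a type-O mother.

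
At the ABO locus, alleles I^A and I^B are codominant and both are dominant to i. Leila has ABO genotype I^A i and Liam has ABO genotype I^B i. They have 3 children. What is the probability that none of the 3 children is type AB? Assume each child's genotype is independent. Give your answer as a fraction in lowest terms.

27/64

ABO cross I^A i × I^B i → 1/4 O, 1/4 A, 1/4 B, 1/4 AB.
So P(type AB) = 1/4 per child.
P(not type AB) = 3/4 for one child; (3/4)^3 = 27/64.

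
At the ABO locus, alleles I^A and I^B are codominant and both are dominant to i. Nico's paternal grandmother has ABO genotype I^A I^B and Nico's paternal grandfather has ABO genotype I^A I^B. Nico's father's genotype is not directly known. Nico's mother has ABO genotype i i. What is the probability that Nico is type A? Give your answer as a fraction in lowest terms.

1/2

Nico's father's ABO genotype from I^A I^B × I^A I^B: 1/4 I^A I^A, 1/2 I^A I^B, 1/4 I^B I^B.
Crossing each possibility with the mother i i and summing P(type A): 1/4·1 + 1/2·1/2 + 1/4·0 = 1/2.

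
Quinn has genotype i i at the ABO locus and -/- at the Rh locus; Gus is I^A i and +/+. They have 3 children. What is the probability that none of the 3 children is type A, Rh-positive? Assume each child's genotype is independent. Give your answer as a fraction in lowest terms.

1/8

ABO cross i i × I^A i → 1/2 O, 1/2 A.
Rh cross -/- × +/+ → 1 Rh+; so P(type A, Rh-positive) = 1/2 × 1 = 1/2 per child.
P(not type A, Rh-positive) = 1/2 for one child; (1/2)^3 = 1/8.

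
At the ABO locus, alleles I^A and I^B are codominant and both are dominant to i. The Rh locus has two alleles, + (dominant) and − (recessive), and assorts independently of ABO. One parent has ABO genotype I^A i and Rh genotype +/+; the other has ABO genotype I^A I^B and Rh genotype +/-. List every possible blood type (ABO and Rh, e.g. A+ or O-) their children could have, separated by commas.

A+, B+, AB+

Gametes from I^A i × I^A I^B give offspring ABO genotypes I^A I^A, I^A I^B, I^A i, I^B i, i.e. phenotypes A, B, AB.
Rh cross +/+ × +/- → phenotypes Rh+.
Combining independently: A+, B+, AB+.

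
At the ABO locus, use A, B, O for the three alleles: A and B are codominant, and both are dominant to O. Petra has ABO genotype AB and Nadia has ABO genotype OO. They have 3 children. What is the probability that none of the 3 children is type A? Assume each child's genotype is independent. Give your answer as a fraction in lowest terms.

1/8

ABO cross AB × OO → 1/2 A, 1/2 B.
So P(type A) = 1/2 per child.
P(not type A) = 1/2 for one child; (1/2)^3 = 1/8.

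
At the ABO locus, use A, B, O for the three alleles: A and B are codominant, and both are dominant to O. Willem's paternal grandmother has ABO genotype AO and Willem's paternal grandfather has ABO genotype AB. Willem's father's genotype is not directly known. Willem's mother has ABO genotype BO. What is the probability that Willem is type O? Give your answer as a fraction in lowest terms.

Willem's father's ABO genotype from AO × AB: 1/4 AA, 1/4 AB, 1/4 AO, 1/4 BO.
Crossing each possibility with the mother BO and summing P(type O): 1/4·0 + 1/4·0 + 1/4·1/4 + 1/4·1/4 = 1/8.

1/8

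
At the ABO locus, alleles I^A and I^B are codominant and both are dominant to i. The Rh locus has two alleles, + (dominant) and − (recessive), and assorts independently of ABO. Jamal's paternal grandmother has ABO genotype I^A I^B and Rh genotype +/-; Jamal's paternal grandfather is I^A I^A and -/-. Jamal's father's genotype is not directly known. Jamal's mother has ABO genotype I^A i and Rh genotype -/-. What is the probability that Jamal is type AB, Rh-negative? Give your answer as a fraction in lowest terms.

Jamal's father's ABO genotype from I^A I^B × I^A I^A: 1/2 I^A I^A, 1/2 I^A I^B.
Crossing each possibility with the mother I^A i and summing P(type AB): 1/2·0 + 1/2·1/4 = 1/8.
Similarly for Rh via the father's Rh distribution: P(Rh-) = 3/4.
Independent loci: 1/8 × 3/4 = 3/32.

3/32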